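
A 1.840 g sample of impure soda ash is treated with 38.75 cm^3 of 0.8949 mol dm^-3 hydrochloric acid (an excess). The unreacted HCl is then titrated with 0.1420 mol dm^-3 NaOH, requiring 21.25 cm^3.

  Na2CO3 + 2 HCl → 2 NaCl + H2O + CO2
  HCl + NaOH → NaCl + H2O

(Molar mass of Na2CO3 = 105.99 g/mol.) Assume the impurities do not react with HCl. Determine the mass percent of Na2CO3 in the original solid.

91.19 %

n(HCl) added = 0.03875 × 0.8949 = 0.03468 mol
n(NaOH) used in back-titration = 0.02125 × 0.1420 = 3.017 × 10^-3 mol
n(HCl) left over = 3.017 × 10^-3 mol (1:1 ratio)
n(HCl) consumed by analyte = 0.03468 − 3.017 × 10^-3 = 0.03166 mol
From the 1:2 ratio, n(Na2CO3) = 1/2 × 0.03166 = 0.01583 mol
mass of Na2CO3 = 0.01583 × 105.99 = 1.678 g
% Na2CO3 = 1.678 / 1.840 × 100 = 91.19 %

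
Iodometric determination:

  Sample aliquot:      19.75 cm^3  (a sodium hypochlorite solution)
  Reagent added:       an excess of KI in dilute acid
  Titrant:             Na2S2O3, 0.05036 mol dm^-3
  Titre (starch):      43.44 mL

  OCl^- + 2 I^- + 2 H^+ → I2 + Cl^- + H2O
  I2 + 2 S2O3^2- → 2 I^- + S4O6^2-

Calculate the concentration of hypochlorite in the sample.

0.05538 mol/L

n(S2O3^2-) = 0.04344 × 0.05036 = 2.188 × 10^-3 mol
n(I2) = n(S2O3^2-)/2 = 1.094 × 10^-3 mol
n(OCl^-) in the aliquot = 1.094 × 10^-3 mol (1:1 ratio)
[OCl^-] = 1.094 × 10^-3 / 0.01975 = 0.05538 mol/L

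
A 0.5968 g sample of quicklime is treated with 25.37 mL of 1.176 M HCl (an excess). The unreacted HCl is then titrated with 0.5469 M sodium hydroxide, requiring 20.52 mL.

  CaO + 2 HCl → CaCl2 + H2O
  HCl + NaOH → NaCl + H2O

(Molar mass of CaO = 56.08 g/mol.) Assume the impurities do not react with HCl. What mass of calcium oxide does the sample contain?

n(HCl) added = 0.02537 × 1.176 = 0.02984 mol
n(NaOH) used in back-titration = 0.02052 × 0.5469 = 0.01122 mol
n(HCl) left over = 0.01122 mol (1:1 ratio)
n(HCl) consumed by analyte = 0.02984 − 0.01122 = 0.01861 mol
From the 1:2 ratio, n(CaO) = 1/2 × 0.01861 = 9.306 × 10^-3 mol
mass of CaO = 9.306 × 10^-3 × 56.08 = 0.5219 g

0.5219 g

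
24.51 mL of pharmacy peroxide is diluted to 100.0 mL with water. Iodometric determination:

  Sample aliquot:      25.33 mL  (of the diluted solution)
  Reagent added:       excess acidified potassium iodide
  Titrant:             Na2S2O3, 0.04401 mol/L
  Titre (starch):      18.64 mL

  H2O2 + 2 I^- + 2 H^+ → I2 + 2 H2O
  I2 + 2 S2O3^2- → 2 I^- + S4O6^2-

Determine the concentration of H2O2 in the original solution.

n(S2O3^2-) = 0.01864 × 0.04401 = 8.203 × 10^-4 mol
n(I2) = n(S2O3^2-)/2 = 4.102 × 10^-4 mol
n(H2O2) in the aliquot = 4.102 × 10^-4 mol (1:1 ratio)
[H2O2]_dilute = 4.102 × 10^-4 / 0.02533 = 0.01619 mol/L
[H2O2]_original = 0.01619 × 100.0/24.51 = 0.06607 mol/L

0.06607 mol/L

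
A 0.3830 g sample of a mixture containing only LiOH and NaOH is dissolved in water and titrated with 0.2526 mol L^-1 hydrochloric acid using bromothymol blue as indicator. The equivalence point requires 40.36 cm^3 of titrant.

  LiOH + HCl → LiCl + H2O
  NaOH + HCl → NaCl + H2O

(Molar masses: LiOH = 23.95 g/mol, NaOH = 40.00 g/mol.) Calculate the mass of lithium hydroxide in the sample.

0.03700 g

n(HCl) = 0.04036 × 0.2526 = 0.01019 mol
Let x = n(LiOH), y = n(NaOH).
Titrant: 1x + 1y = 0.01019;  mass: 23.95x + 40.00y = 0.3830
Solving, x = 1.545 × 10^-3 mol, y = 8.650 × 10^-3 mol
mass of LiOH = 1.545 × 10^-3 × 23.95 = 0.03700 g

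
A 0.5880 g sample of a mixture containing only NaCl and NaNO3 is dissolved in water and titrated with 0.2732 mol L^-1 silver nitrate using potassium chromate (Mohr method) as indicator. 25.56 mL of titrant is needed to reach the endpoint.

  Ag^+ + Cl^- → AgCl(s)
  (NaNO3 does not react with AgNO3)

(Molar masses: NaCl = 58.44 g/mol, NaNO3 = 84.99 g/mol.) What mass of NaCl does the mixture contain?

0.4081 g

n(AgNO3) = 0.02556 × 0.2732 = 6.983 × 10^-3 mol
Let x = n(NaCl), y = n(NaNO3).
Titrant: 1x = 6.983 × 10^-3;  mass: 58.44x + 84.99y = 0.5880
Solving, x = 6.983 × 10^-3 mol, y = 2.117 × 10^-3 mol
mass of NaCl = 6.983 × 10^-3 × 58.44 = 0.4081 g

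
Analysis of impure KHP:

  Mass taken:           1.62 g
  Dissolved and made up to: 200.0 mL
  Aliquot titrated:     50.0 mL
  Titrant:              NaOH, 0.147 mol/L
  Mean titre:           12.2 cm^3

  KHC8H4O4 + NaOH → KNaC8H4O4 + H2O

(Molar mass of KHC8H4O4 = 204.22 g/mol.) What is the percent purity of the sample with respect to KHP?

n(NaOH) per titration = 0.0122 × 0.147 = 1.79 × 10^-3 mol
n(KHC8H4O4) in each aliquot = 1.79 × 10^-3 mol (1:1 ratio)
n(KHC8H4O4) in the whole flask = 1.79 × 10^-3 × 200.0/50.0 = 7.17 × 10^-3 mol
mass of KHC8H4O4 = 7.17 × 10^-3 × 204.22 = 1.46 g
% KHC8H4O4 = 1.46 / 1.62 × 100 = 90.4 %

90.4 %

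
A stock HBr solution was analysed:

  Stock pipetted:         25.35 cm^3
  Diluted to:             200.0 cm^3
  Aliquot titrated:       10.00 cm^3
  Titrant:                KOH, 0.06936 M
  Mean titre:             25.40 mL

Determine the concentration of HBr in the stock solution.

1.390 M

HBr + KOH → KBr + H2O
n(KOH) = 0.02540 × 0.06936 = 1.762 × 10^-3 mol
n(HBr) in the aliquot = 1.762 × 10^-3 mol (1:1 ratio)
[HBr]_dilute = 1.762 × 10^-3 / 0.01000 = 0.1762 mol/L
Dilution factor = 200.0 / 25.35 = 7.890
[HBr]_stock = 0.1762 × 7.890 = 1.390 mol/L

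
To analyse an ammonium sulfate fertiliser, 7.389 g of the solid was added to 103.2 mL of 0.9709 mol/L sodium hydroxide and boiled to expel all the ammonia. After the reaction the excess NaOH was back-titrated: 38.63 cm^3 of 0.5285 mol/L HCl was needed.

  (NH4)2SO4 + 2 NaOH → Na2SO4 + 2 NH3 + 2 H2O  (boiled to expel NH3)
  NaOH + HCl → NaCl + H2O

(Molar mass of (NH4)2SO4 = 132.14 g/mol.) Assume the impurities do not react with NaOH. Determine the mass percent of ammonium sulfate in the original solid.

n(NaOH) added = 0.1032 × 0.9709 = 0.1002 mol
n(HCl) used in back-titration = 0.03863 × 0.5285 = 0.02042 mol
n(NaOH) left over = 0.02042 mol (1:1 ratio)
n(NaOH) consumed by analyte = 0.1002 − 0.02042 = 0.07978 mol
From the 1:2 ratio, n((NH4)2SO4) = 1/2 × 0.07978 = 0.03989 mol
mass of (NH4)2SO4 = 0.03989 × 132.14 = 5.271 g
% (NH4)2SO4 = 5.271 / 7.389 × 100 = 71.34 %

71.34 %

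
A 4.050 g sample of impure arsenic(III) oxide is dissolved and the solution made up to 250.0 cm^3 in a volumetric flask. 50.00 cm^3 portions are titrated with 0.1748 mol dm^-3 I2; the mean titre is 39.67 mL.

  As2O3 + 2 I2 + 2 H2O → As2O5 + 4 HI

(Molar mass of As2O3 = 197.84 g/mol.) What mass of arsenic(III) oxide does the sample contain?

n(I2) per titration = 0.03967 × 0.1748 = 6.934 × 10^-3 mol
From the 1:2 ratio, n(As2O3) in each aliquot = 1/2 × 6.934 × 10^-3 = 3.467 × 10^-3 mol
n(As2O3) in the whole flask = 3.467 × 10^-3 × 250.0/50.00 = 0.01734 mol
mass of As2O3 = 0.01734 × 197.84 = 3.430 g

3.430 g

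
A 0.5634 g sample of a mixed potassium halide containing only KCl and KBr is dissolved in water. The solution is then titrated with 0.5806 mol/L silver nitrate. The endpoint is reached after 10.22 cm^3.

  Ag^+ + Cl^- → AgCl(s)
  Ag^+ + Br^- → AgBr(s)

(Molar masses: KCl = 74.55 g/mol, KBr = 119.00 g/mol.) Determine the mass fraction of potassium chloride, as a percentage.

n(AgNO3) = 0.01022 × 0.5806 = 5.934 × 10^-3 mol
Let x = n(KCl), y = n(KBr).
Titrant: 1x + 1y = 5.934 × 10^-3;  mass: 74.55x + 119.00y = 0.5634
Solving, x = 3.211 × 10^-3 mol, y = 2.723 × 10^-3 mol
mass of KCl = 3.211 × 10^-3 × 74.55 = 0.2394 g
% KCl = 0.2394 / 0.5634 × 100 = 42.48 %

42.48 %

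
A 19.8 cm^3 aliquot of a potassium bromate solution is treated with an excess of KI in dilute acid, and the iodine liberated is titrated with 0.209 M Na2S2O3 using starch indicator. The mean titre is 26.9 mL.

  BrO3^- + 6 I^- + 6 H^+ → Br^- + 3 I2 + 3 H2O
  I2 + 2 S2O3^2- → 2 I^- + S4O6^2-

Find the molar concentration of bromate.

0.0473 M

n(S2O3^2-) = 0.0269 × 0.209 = 5.62 × 10^-3 mol
n(I2) = n(S2O3^2-)/2 = 2.81 × 10^-3 mol
From the 1:3 ratio, n(BrO3^-) in the aliquot = 1/3 × 2.81 × 10^-3 = 9.37 × 10^-4 mol
[BrO3^-] = 9.37 × 10^-4 / 0.0198 = 0.0473 mol/L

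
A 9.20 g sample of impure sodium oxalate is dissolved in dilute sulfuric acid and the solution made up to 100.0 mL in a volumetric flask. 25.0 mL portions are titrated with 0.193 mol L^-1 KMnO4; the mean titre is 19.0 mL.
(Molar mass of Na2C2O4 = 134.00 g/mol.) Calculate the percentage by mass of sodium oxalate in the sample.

53.4 %

2 MnO4^- + 5 C2O4^2- + 16 H^+ → 2 Mn^2+ + 10 CO2 + 8 H2O
n(KMnO4) per titration = 0.0190 × 0.193 = 3.67 × 10^-3 mol
From the 5:2 ratio, n(Na2C2O4) in each aliquot = 5/2 × 3.67 × 10^-3 = 9.17 × 10^-3 mol
n(Na2C2O4) in the whole flask = 9.17 × 10^-3 × 100.0/25.0 = 0.0367 mol
mass of Na2C2O4 = 0.0367 × 134.00 = 4.91 g
% Na2C2O4 = 4.91 / 9.20 × 100 = 53.4 %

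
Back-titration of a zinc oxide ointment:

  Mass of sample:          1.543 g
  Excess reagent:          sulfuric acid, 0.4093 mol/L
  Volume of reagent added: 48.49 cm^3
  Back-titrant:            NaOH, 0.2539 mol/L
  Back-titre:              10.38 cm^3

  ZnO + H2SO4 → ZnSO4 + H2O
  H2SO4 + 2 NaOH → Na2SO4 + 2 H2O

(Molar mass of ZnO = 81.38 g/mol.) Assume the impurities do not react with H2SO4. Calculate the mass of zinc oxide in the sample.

1.508 g

n(H2SO4) added = 0.04849 × 0.4093 = 0.01985 mol
n(NaOH) used in back-titration = 0.01038 × 0.2539 = 2.635 × 10^-3 mol
From the 1:2 ratio, n(H2SO4) left over = 1/2 × 2.635 × 10^-3 = 1.318 × 10^-3 mol
n(H2SO4) consumed by analyte = 0.01985 − 1.318 × 10^-3 = 0.01853 mol
n(ZnO) = 0.01853 mol (1:1 ratio)
mass of ZnO = 0.01853 × 81.38 = 1.508 g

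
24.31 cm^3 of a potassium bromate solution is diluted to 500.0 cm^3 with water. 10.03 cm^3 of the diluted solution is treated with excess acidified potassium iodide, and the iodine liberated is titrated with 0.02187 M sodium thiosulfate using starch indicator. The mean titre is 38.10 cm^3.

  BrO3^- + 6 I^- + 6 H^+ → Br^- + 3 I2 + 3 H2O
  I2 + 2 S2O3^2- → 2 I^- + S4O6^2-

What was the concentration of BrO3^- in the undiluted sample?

n(S2O3^2-) = 0.03810 × 0.02187 = 8.332 × 10^-4 mol
n(I2) = n(S2O3^2-)/2 = 4.166 × 10^-4 mol
From the 1:3 ratio, n(BrO3^-) in the aliquot = 1/3 × 4.166 × 10^-4 = 1.389 × 10^-4 mol
[BrO3^-]_dilute = 1.389 × 10^-4 / 0.01003 = 0.01385 mol/L
[BrO3^-]_original = 0.01385 × 500.0/24.31 = 0.2848 mol/L

0.2848 M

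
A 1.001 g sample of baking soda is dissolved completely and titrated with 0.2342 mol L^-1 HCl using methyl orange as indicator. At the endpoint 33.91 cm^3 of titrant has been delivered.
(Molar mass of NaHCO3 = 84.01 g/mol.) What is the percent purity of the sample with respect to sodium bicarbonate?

66.65 %

NaHCO3 + HCl → NaCl + H2O + CO2
n(HCl) = 0.03391 L × 0.2342 mol/L = 7.942 × 10^-3 mol
n(NaHCO3) = 7.942 × 10^-3 mol (1:1 ratio)
mass of NaHCO3 = 7.942 × 10^-3 × 84.01 g/mol = 0.6672 g
% NaHCO3 = 0.6672 / 1.001 × 100 = 66.65 %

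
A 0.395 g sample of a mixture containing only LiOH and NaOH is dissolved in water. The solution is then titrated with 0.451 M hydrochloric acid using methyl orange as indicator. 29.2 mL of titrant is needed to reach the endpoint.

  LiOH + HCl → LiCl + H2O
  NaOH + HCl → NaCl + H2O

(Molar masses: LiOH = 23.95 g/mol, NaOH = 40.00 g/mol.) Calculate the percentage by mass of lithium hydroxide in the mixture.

49.8 %

n(HCl) = 0.0292 × 0.451 = 0.0132 mol
Let x = n(LiOH), y = n(NaOH).
Titrant: 1x + 1y = 0.0132;  mass: 23.95x + 40.00y = 0.395
Solving, x = 8.21 × 10^-3 mol, y = 4.96 × 10^-3 mol
mass of LiOH = 8.21 × 10^-3 × 23.95 = 0.197 g
% LiOH = 0.197 / 0.395 × 100 = 49.8 %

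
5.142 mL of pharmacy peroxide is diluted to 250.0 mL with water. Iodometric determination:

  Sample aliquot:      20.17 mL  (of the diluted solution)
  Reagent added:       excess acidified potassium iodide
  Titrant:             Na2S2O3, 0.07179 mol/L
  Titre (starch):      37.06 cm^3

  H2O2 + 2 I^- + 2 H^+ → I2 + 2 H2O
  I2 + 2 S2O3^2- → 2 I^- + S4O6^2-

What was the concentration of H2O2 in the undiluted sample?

n(S2O3^2-) = 0.03706 × 0.07179 = 2.661 × 10^-3 mol
n(I2) = n(S2O3^2-)/2 = 1.330 × 10^-3 mol
n(H2O2) in the aliquot = 1.330 × 10^-3 mol (1:1 ratio)
[H2O2]_dilute = 1.330 × 10^-3 / 0.02017 = 0.06595 mol/L
[H2O2]_original = 0.06595 × 250.0/5.142 = 3.207 mol/L

3.207 mol/L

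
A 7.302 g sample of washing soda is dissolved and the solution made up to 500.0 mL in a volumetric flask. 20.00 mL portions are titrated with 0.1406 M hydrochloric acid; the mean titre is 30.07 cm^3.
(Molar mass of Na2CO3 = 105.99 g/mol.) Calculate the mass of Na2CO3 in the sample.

5.601 g

Na2CO3 + 2 HCl → 2 NaCl + H2O + CO2
n(HCl) per titration = 0.03007 × 0.1406 = 4.228 × 10^-3 mol
From the 1:2 ratio, n(Na2CO3) in each aliquot = 1/2 × 4.228 × 10^-3 = 2.114 × 10^-3 mol
n(Na2CO3) in the whole flask = 2.114 × 10^-3 × 500.0/20.00 = 0.05285 mol
mass of Na2CO3 = 0.05285 × 105.99 = 5.601 g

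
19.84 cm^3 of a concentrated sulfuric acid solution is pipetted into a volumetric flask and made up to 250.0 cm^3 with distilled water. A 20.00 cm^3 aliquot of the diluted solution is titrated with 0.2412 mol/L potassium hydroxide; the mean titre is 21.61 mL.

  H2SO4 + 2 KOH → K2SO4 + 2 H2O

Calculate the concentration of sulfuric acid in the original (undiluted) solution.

n(KOH) = 0.02161 × 0.2412 = 5.212 × 10^-3 mol
From the 1:2 ratio, n(H2SO4) in the aliquot = 1/2 × 5.212 × 10^-3 = 2.606 × 10^-3 mol
[H2SO4]_dilute = 2.606 × 10^-3 / 0.02000 = 0.1303 mol/L
Dilution factor = 250.0 / 19.84 = 12.60
[H2SO4]_stock = 0.1303 × 12.60 = 1.642 mol/L

1.642 mol/L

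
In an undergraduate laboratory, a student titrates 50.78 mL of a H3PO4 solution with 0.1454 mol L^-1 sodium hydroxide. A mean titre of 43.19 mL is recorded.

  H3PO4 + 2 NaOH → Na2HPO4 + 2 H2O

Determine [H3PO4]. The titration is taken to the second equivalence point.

n(NaOH) = 0.04319 L × 0.1454 mol/L = 6.280 × 10^-3 mol
From the 1:2 mole ratio, n(H3PO4) = 1/2 × 6.280 × 10^-3 = 3.140 × 10^-3 mol
[H3PO4] = 3.140 × 10^-3 mol / 0.05078 L = 0.06183 mol/L

0.06183 mol/L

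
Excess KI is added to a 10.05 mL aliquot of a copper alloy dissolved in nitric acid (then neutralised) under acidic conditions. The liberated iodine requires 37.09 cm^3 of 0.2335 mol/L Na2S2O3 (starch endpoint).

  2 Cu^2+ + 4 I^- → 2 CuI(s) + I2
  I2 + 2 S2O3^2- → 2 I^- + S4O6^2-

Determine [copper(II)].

n(S2O3^2-) = 0.03709 × 0.2335 = 8.661 × 10^-3 mol
n(I2) = n(S2O3^2-)/2 = 4.330 × 10^-3 mol
From the 2:1 ratio, n(Cu2+) in the aliquot = 2/1 × 4.330 × 10^-3 = 8.661 × 10^-3 mol
[Cu2+] = 8.661 × 10^-3 / 0.01005 = 0.8617 mol/L

0.8617 mol/L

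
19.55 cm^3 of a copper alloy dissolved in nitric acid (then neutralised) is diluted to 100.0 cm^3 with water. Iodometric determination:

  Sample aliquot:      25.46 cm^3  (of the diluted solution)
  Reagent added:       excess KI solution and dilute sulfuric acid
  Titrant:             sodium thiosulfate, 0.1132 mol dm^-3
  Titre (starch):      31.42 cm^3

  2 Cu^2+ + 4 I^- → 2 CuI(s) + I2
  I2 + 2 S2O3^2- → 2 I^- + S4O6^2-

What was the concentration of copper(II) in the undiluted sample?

0.7146 mol/L

n(S2O3^2-) = 0.03142 × 0.1132 = 3.557 × 10^-3 mol
n(I2) = n(S2O3^2-)/2 = 1.778 × 10^-3 mol
From the 2:1 ratio, n(Cu2+) in the aliquot = 2/1 × 1.778 × 10^-3 = 3.557 × 10^-3 mol
[Cu2+]_dilute = 3.557 × 10^-3 / 0.02546 = 0.1397 mol/L
[Cu2+]_original = 0.1397 × 100.0/19.55 = 0.7146 mol/L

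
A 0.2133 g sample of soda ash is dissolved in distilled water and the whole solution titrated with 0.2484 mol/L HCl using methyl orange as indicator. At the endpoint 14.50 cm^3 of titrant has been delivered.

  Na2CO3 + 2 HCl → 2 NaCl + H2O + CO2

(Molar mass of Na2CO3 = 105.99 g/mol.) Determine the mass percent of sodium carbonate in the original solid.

n(HCl) = 0.01450 L × 0.2484 mol/L = 3.602 × 10^-3 mol
From the 1:2 ratio, n(Na2CO3) = 1/2 × 3.602 × 10^-3 = 1.801 × 10^-3 mol
mass of Na2CO3 = 1.801 × 10^-3 × 105.99 g/mol = 0.1909 g
% Na2CO3 = 0.1909 / 0.2133 × 100 = 89.49 %

89.49 %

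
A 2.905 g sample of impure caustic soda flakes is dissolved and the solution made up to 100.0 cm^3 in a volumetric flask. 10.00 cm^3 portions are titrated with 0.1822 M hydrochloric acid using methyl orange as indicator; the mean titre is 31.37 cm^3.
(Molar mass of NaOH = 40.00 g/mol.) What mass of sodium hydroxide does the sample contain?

NaOH + HCl → NaCl + H2O
n(HCl) per titration = 0.03137 × 0.1822 = 5.716 × 10^-3 mol
n(NaOH) in each aliquot = 5.716 × 10^-3 mol (1:1 ratio)
n(NaOH) in the whole flask = 5.716 × 10^-3 × 100.0/10.00 = 0.05716 mol
mass of NaOH = 0.05716 × 40.00 = 2.286 g

2.286 g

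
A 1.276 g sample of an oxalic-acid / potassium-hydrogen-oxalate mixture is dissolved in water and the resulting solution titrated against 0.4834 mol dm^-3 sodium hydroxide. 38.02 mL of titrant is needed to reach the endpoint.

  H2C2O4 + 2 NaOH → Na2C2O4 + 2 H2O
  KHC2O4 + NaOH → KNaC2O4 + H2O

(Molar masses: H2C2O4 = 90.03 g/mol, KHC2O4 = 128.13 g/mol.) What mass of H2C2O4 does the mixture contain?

0.5843 g

n(NaOH) = 0.03802 × 0.4834 = 0.01838 mol
Let x = n(H2C2O4), y = n(KHC2O4).
Titrant: 2x + 1y = 0.01838;  mass: 90.03x + 128.13y = 1.276
Solving, x = 6.490 × 10^-3 mol, y = 5.398 × 10^-3 mol
mass of H2C2O4 = 6.490 × 10^-3 × 90.03 = 0.5843 g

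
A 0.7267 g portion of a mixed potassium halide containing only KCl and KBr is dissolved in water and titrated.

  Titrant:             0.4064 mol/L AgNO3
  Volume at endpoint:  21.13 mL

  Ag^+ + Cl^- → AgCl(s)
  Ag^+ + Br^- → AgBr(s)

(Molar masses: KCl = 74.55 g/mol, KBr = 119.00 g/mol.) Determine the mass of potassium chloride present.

0.4951 g

n(AgNO3) = 0.02113 × 0.4064 = 8.587 × 10^-3 mol
Let x = n(KCl), y = n(KBr).
Titrant: 1x + 1y = 8.587 × 10^-3;  mass: 74.55x + 119.00y = 0.7267
Solving, x = 6.641 × 10^-3 mol, y = 1.946 × 10^-3 mol
mass of KCl = 6.641 × 10^-3 × 74.55 = 0.4951 g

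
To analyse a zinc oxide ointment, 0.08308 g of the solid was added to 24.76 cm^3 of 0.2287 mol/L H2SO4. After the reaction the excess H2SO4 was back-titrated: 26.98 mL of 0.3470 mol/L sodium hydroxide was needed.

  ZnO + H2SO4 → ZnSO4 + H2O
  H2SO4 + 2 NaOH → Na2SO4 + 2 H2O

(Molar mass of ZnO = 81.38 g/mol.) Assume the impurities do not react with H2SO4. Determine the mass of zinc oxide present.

0.07988 g

n(H2SO4) added = 0.02476 × 0.2287 = 5.663 × 10^-3 mol
n(NaOH) used in back-titration = 0.02698 × 0.3470 = 9.362 × 10^-3 mol
From the 1:2 ratio, n(H2SO4) left over = 1/2 × 9.362 × 10^-3 = 4.681 × 10^-3 mol
n(H2SO4) consumed by analyte = 5.663 × 10^-3 − 4.681 × 10^-3 = 9.816 × 10^-4 mol
n(ZnO) = 9.816 × 10^-4 mol (1:1 ratio)
mass of ZnO = 9.816 × 10^-4 × 81.38 = 0.07988 g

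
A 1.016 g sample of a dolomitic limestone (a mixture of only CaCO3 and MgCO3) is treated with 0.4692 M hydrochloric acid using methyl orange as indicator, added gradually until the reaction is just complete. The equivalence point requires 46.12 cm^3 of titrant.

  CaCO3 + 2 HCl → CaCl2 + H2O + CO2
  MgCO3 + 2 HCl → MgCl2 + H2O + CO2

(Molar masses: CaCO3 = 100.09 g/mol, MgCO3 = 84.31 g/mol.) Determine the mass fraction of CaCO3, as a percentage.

64.79 %

n(HCl) = 0.04612 × 0.4692 = 0.02164 mol
Let x = n(CaCO3), y = n(MgCO3).
Titrant: 2x + 2y = 0.02164;  mass: 100.09x + 84.31y = 1.016
Solving, x = 6.577 × 10^-3 mol, y = 4.243 × 10^-3 mol
mass of CaCO3 = 6.577 × 10^-3 × 100.09 = 0.6583 g
% CaCO3 = 0.6583 / 1.016 × 100 = 64.79 %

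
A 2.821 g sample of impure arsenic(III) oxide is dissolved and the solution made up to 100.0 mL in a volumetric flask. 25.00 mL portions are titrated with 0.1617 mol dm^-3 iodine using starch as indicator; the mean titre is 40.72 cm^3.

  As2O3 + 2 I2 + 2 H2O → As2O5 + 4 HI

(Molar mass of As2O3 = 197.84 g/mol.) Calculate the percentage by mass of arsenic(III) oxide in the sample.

92.35 %

n(I2) per titration = 0.04072 × 0.1617 = 6.584 × 10^-3 mol
From the 1:2 ratio, n(As2O3) in each aliquot = 1/2 × 6.584 × 10^-3 = 3.292 × 10^-3 mol
n(As2O3) in the whole flask = 3.292 × 10^-3 × 100.0/25.00 = 0.01317 mol
mass of As2O3 = 0.01317 × 197.84 = 2.605 g
% As2O3 = 2.605 / 2.821 × 100 = 92.35 %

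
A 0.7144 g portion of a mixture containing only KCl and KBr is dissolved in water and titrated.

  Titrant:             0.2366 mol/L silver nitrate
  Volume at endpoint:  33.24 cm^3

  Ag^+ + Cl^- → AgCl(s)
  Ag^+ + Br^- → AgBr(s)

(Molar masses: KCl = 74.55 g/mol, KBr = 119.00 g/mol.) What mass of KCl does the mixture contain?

0.3715 g

n(AgNO3) = 0.03324 × 0.2366 = 7.865 × 10^-3 mol
Let x = n(KCl), y = n(KBr).
Titrant: 1x + 1y = 7.865 × 10^-3;  mass: 74.55x + 119.00y = 0.7144
Solving, x = 4.983 × 10^-3 mol, y = 2.882 × 10^-3 mol
mass of KCl = 4.983 × 10^-3 × 74.55 = 0.3715 g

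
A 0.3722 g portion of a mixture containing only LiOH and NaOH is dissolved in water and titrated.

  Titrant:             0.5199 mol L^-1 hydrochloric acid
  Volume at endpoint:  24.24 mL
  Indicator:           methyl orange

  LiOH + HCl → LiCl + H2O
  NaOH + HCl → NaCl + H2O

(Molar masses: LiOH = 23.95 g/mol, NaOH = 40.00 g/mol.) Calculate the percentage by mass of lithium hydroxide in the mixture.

n(HCl) = 0.02424 × 0.5199 = 0.01260 mol
Let x = n(LiOH), y = n(NaOH).
Titrant: 1x + 1y = 0.01260;  mass: 23.95x + 40.00y = 0.3722
Solving, x = 8.218 × 10^-3 mol, y = 4.385 × 10^-3 mol
mass of LiOH = 8.218 × 10^-3 × 23.95 = 0.1968 g
% LiOH = 0.1968 / 0.3722 × 100 = 52.88 %

52.88 %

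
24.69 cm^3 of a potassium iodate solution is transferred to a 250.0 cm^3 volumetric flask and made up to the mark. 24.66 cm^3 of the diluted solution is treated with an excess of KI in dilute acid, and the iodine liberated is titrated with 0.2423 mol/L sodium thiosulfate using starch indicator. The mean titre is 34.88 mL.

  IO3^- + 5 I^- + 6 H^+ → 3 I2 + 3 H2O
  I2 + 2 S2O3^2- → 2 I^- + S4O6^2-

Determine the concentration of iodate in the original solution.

n(S2O3^2-) = 0.03488 × 0.2423 = 8.451 × 10^-3 mol
n(I2) = n(S2O3^2-)/2 = 4.226 × 10^-3 mol
From the 1:3 ratio, n(IO3^-) in the aliquot = 1/3 × 4.226 × 10^-3 = 1.409 × 10^-3 mol
[IO3^-]_dilute = 1.409 × 10^-3 / 0.02466 = 0.05712 mol/L
[IO3^-]_original = 0.05712 × 250.0/24.69 = 0.5784 mol/L

0.5784 mol/L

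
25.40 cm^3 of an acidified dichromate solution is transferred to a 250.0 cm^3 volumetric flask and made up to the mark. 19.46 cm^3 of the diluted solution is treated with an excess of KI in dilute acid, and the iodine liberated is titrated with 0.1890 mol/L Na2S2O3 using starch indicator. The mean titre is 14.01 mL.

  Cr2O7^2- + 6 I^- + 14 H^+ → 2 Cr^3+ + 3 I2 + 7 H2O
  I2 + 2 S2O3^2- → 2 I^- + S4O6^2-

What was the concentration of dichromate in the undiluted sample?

n(S2O3^2-) = 0.01401 × 0.1890 = 2.648 × 10^-3 mol
n(I2) = n(S2O3^2-)/2 = 1.324 × 10^-3 mol
From the 1:3 ratio, n(Cr2O7^2-) in the aliquot = 1/3 × 1.324 × 10^-3 = 4.413 × 10^-4 mol
[Cr2O7^2-]_dilute = 4.413 × 10^-4 / 0.01946 = 0.02268 mol/L
[Cr2O7^2-]_original = 0.02268 × 250.0/25.40 = 0.2232 mol/L

0.2232 mol/L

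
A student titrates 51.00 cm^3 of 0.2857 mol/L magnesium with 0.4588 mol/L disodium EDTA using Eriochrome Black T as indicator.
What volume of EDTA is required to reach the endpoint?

Mg^2+ + EDTA^4- → [Mg(EDTA)]^2-
n(Mg2+) = 0.05100 L × 0.2857 mol/L = 0.01457 mol
n(EDTA) = 0.01457 mol (1:1 stoichiometry)
V(EDTA) = 0.01457 mol / 0.4588 mol/L = 0.03176 L = 31.76 mL

31.76 mL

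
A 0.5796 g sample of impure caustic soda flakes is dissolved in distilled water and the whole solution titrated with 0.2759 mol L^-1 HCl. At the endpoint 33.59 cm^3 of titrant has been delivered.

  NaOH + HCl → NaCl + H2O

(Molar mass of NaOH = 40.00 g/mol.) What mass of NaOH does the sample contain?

0.3707 g

n(HCl) = 0.03359 L × 0.2759 mol/L = 9.267 × 10^-3 mol
n(NaOH) = 9.267 × 10^-3 mol (1:1 ratio)
mass of NaOH = 9.267 × 10^-3 × 40.00 g/mol = 0.3707 g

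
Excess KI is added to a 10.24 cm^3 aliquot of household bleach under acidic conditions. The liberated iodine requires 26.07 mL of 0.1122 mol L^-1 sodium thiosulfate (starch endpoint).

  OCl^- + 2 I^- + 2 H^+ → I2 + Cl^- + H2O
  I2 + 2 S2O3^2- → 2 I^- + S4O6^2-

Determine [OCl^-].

n(S2O3^2-) = 0.02607 × 0.1122 = 2.925 × 10^-3 mol
n(I2) = n(S2O3^2-)/2 = 1.463 × 10^-3 mol
n(OCl^-) in the aliquot = 1.463 × 10^-3 mol (1:1 ratio)
[OCl^-] = 1.463 × 10^-3 / 0.01024 = 0.1428 mol/L

0.1428 mol/L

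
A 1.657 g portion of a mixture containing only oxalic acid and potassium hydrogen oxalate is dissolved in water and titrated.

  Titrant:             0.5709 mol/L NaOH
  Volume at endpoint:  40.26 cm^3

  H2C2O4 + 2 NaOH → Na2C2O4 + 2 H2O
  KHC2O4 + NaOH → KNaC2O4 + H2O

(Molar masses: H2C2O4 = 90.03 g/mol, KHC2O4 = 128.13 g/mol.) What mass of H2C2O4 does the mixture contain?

0.6976 g

n(NaOH) = 0.04026 × 0.5709 = 0.02298 mol
Let x = n(H2C2O4), y = n(KHC2O4).
Titrant: 2x + 1y = 0.02298;  mass: 90.03x + 128.13y = 1.657
Solving, x = 7.748 × 10^-3 mol, y = 7.488 × 10^-3 mol
mass of H2C2O4 = 7.748 × 10^-3 × 90.03 = 0.6976 g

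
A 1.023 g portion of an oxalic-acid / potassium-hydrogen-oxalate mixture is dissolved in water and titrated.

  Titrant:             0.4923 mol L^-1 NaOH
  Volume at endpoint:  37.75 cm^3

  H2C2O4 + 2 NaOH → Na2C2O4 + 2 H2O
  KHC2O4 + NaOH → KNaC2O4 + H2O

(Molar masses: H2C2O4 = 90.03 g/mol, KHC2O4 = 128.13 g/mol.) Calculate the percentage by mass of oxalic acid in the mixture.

n(NaOH) = 0.03775 × 0.4923 = 0.01858 mol
Let x = n(H2C2O4), y = n(KHC2O4).
Titrant: 2x + 1y = 0.01858;  mass: 90.03x + 128.13y = 1.023
Solving, x = 8.171 × 10^-3 mol, y = 2.243 × 10^-3 mol
mass of H2C2O4 = 8.171 × 10^-3 × 90.03 = 0.7356 g
% H2C2O4 = 0.7356 / 1.023 × 100 = 71.91 %

71.91 %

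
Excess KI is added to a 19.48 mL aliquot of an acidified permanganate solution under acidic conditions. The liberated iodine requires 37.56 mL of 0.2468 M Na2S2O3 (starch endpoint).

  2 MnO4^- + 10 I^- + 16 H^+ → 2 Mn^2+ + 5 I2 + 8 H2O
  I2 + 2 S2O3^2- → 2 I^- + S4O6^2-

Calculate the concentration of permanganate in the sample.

0.09517 M

n(S2O3^2-) = 0.03756 × 0.2468 = 9.270 × 10^-3 mol
n(I2) = n(S2O3^2-)/2 = 4.635 × 10^-3 mol
From the 2:5 ratio, n(MnO4^-) in the aliquot = 2/5 × 4.635 × 10^-3 = 1.854 × 10^-3 mol
[MnO4^-] = 1.854 × 10^-3 / 0.01948 = 0.09517 mol/L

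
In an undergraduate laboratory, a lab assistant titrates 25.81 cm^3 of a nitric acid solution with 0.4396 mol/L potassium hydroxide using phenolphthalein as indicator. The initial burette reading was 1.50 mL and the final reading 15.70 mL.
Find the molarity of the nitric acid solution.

HNO3 + KOH → KNO3 + H2O
n(KOH) = 0.01420 L × 0.4396 mol/L = 6.242 × 10^-3 mol
n(HNO3) = 6.242 × 10^-3 mol (1:1 mole ratio)
[HNO3] = 6.242 × 10^-3 mol / 0.02581 L = 0.2419 mol/L

0.2419 mol/L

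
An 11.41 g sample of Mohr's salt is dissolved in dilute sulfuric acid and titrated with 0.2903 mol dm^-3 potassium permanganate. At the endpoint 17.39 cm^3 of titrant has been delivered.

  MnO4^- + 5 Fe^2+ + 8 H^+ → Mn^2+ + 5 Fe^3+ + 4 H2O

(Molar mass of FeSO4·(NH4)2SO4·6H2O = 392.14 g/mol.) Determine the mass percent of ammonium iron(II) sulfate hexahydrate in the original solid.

n(KMnO4) = 0.01739 L × 0.2903 mol/L = 5.048 × 10^-3 mol
From the 5:1 ratio, n(FeSO4·(NH4)2SO4·6H2O) = 5/1 × 5.048 × 10^-3 = 0.02524 mol
mass of FeSO4·(NH4)2SO4·6H2O = 0.02524 × 392.14 g/mol = 9.898 g
% FeSO4·(NH4)2SO4·6H2O = 9.898 / 11.41 × 100 = 86.75 %

86.75 %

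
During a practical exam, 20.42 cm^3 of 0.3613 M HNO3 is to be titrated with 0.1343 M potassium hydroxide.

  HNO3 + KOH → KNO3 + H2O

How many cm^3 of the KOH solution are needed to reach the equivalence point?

n(HNO3) = 0.02042 L × 0.3613 mol/L = 7.378 × 10^-3 mol
n(KOH) = 7.378 × 10^-3 mol (1:1 stoichiometry)
V(KOH) = 7.378 × 10^-3 mol / 0.1343 mol/L = 0.05493 L = 54.93 mL

54.93 mL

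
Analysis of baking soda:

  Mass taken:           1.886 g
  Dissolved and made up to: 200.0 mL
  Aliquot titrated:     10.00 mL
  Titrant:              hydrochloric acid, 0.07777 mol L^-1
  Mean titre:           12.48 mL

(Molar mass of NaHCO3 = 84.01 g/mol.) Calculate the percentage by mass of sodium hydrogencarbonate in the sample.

NaHCO3 + HCl → NaCl + H2O + CO2
n(HCl) per titration = 0.01248 × 0.07777 = 9.706 × 10^-4 mol
n(NaHCO3) in each aliquot = 9.706 × 10^-4 mol (1:1 ratio)
n(NaHCO3) in the whole flask = 9.706 × 10^-4 × 200.0/10.00 = 0.01941 mol
mass of NaHCO3 = 0.01941 × 84.01 = 1.631 g
% NaHCO3 = 1.631 / 1.886 × 100 = 86.47 %

86.47 %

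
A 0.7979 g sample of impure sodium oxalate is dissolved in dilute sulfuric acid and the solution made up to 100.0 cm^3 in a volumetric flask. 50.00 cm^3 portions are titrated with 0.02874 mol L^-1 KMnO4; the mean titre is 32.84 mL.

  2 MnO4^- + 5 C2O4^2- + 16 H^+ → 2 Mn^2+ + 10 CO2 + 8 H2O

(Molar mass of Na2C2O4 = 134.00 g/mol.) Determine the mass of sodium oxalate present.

0.6324 g

n(KMnO4) per titration = 0.03284 × 0.02874 = 9.438 × 10^-4 mol
From the 5:2 ratio, n(Na2C2O4) in each aliquot = 5/2 × 9.438 × 10^-4 = 2.360 × 10^-3 mol
n(Na2C2O4) in the whole flask = 2.360 × 10^-3 × 100.0/50.00 = 4.719 × 10^-3 mol
mass of Na2C2O4 = 4.719 × 10^-3 × 134.00 = 0.6324 g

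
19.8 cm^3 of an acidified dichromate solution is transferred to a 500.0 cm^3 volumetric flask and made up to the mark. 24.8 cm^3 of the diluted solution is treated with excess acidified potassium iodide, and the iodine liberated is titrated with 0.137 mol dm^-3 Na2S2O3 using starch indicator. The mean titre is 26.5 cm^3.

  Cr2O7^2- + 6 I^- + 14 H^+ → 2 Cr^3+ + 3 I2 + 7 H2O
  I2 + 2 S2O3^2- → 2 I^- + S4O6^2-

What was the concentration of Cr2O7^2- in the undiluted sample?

0.616 mol/L

n(S2O3^2-) = 0.0265 × 0.137 = 3.63 × 10^-3 mol
n(I2) = n(S2O3^2-)/2 = 1.82 × 10^-3 mol
From the 1:3 ratio, n(Cr2O7^2-) in the aliquot = 1/3 × 1.82 × 10^-3 = 6.05 × 10^-4 mol
[Cr2O7^2-]_dilute = 6.05 × 10^-4 / 0.0248 = 0.0244 mol/L
[Cr2O7^2-]_original = 0.0244 × 500.0/19.8 = 0.616 mol/L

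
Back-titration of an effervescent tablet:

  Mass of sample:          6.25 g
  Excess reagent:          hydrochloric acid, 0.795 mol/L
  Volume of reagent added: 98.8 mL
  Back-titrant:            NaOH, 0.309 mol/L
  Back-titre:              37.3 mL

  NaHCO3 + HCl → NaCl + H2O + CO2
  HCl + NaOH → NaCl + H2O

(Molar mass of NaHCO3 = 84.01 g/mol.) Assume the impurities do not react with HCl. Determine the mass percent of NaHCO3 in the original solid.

n(HCl) added = 0.0988 × 0.795 = 0.0785 mol
n(NaOH) used in back-titration = 0.0373 × 0.309 = 0.0115 mol
n(HCl) left over = 0.0115 mol (1:1 ratio)
n(HCl) consumed by analyte = 0.0785 − 0.0115 = 0.0670 mol
n(NaHCO3) = 0.0670 mol (1:1 ratio)
mass of NaHCO3 = 0.0670 × 84.01 = 5.63 g
% NaHCO3 = 5.63 / 6.25 × 100 = 90.1 %

90.1 %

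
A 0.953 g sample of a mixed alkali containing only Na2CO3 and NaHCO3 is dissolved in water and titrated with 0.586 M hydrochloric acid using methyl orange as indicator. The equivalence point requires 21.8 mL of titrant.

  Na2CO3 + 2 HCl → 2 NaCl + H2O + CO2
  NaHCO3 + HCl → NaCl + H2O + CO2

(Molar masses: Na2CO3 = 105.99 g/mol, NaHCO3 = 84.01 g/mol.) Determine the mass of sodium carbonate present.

n(HCl) = 0.0218 × 0.586 = 0.0128 mol
Let x = n(Na2CO3), y = n(NaHCO3).
Titrant: 2x + 1y = 0.0128;  mass: 105.99x + 84.01y = 0.953
Solving, x = 1.94 × 10^-3 mol, y = 8.90 × 10^-3 mol
mass of Na2CO3 = 1.94 × 10^-3 × 105.99 = 0.205 g

0.205 g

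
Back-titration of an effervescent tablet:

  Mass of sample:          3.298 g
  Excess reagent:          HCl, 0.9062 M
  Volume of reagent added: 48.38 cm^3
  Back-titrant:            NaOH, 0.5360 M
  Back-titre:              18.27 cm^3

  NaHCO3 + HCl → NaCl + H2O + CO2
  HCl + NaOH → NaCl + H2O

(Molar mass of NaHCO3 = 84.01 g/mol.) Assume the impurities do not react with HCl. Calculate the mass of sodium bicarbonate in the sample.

n(HCl) added = 0.04838 × 0.9062 = 0.04384 mol
n(NaOH) used in back-titration = 0.01827 × 0.5360 = 9.793 × 10^-3 mol
n(HCl) left over = 9.793 × 10^-3 mol (1:1 ratio)
n(HCl) consumed by analyte = 0.04384 − 9.793 × 10^-3 = 0.03405 mol
n(NaHCO3) = 0.03405 mol (1:1 ratio)
mass of NaHCO3 = 0.03405 × 84.01 = 2.860 g

2.860 g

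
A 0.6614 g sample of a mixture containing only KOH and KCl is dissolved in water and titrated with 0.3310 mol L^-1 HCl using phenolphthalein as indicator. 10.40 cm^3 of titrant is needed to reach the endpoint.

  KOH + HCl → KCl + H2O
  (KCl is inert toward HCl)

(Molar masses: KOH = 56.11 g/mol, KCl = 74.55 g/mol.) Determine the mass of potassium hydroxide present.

n(HCl) = 0.01040 × 0.3310 = 3.442 × 10^-3 mol
Let x = n(KOH), y = n(KCl).
Titrant: 1x = 3.442 × 10^-3;  mass: 56.11x + 74.55y = 0.6614
Solving, x = 3.442 × 10^-3 mol, y = 6.281 × 10^-3 mol
mass of KOH = 3.442 × 10^-3 × 56.11 = 0.1932 g

0.1932 g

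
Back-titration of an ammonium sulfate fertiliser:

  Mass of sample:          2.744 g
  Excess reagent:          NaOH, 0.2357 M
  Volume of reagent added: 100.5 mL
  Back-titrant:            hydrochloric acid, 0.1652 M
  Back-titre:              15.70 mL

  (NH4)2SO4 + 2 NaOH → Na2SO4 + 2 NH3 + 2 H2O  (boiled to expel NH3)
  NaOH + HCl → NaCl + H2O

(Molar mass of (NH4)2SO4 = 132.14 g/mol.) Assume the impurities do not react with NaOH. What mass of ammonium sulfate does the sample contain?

n(NaOH) added = 0.1005 × 0.2357 = 0.02369 mol
n(HCl) used in back-titration = 0.01570 × 0.1652 = 2.594 × 10^-3 mol
n(NaOH) left over = 2.594 × 10^-3 mol (1:1 ratio)
n(NaOH) consumed by analyte = 0.02369 − 2.594 × 10^-3 = 0.02109 mol
From the 1:2 ratio, n((NH4)2SO4) = 1/2 × 0.02109 = 0.01055 mol
mass of (NH4)2SO4 = 0.01055 × 132.14 = 1.394 g

1.394 g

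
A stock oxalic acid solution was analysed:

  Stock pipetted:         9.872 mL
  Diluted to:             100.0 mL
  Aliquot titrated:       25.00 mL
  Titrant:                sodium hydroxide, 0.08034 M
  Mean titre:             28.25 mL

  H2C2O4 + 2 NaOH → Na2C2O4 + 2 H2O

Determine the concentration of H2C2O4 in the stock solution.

n(NaOH) = 0.02825 × 0.08034 = 2.270 × 10^-3 mol
From the 1:2 ratio, n(H2C2O4) in the aliquot = 1/2 × 2.270 × 10^-3 = 1.135 × 10^-3 mol
[H2C2O4]_dilute = 1.135 × 10^-3 / 0.02500 = 0.04539 mol/L
Dilution factor = 100.0 / 9.872 = 10.13
[H2C2O4]_stock = 0.04539 × 10.13 = 0.4598 mol/L

0.4598 M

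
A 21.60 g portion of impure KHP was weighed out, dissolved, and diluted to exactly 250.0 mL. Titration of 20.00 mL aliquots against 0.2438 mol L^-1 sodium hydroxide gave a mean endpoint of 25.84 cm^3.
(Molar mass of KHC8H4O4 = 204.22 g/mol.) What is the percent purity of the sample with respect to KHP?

74.45 %

KHC8H4O4 + NaOH → KNaC8H4O4 + H2O
n(NaOH) per titration = 0.02584 × 0.2438 = 6.300 × 10^-3 mol
n(KHC8H4O4) in each aliquot = 6.300 × 10^-3 mol (1:1 ratio)
n(KHC8H4O4) in the whole flask = 6.300 × 10^-3 × 250.0/20.00 = 0.07875 mol
mass of KHC8H4O4 = 0.07875 × 204.22 = 16.08 g
% KHC8H4O4 = 16.08 / 21.60 × 100 = 74.45 %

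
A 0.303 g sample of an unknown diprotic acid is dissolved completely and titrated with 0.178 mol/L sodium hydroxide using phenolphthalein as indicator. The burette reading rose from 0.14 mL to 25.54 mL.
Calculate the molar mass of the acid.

n(NaOH) = 0.0254 L × 0.178 mol/L = 4.52 × 10^-3 mol
From the 1:2 ratio, n(H2A) = 1/2 × 4.52 × 10^-3 = 2.26 × 10^-3 mol
M = m / n = 0.303 g / 2.26 × 10^-3 mol = 134 g/mol

134 g/mol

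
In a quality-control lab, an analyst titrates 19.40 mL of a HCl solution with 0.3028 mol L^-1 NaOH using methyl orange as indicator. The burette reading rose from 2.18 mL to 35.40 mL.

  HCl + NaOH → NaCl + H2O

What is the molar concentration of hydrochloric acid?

n(NaOH) = 0.03322 L × 0.3028 mol/L = 0.01006 mol
n(HCl) = 0.01006 mol (1:1 mole ratio)
[HCl] = 0.01006 mol / 0.01940 L = 0.5185 mol/L

0.5185 mol/L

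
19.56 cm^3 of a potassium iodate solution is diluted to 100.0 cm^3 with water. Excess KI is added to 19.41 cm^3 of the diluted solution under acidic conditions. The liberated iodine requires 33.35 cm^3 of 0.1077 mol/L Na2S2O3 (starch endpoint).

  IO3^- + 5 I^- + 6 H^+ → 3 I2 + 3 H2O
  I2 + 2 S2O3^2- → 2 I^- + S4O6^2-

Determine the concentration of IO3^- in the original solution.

n(S2O3^2-) = 0.03335 × 0.1077 = 3.592 × 10^-3 mol
n(I2) = n(S2O3^2-)/2 = 1.796 × 10^-3 mol
From the 1:3 ratio, n(IO3^-) in the aliquot = 1/3 × 1.796 × 10^-3 = 5.986 × 10^-4 mol
[IO3^-]_dilute = 5.986 × 10^-4 / 0.01941 = 0.03084 mol/L
[IO3^-]_original = 0.03084 × 100.0/19.56 = 0.1577 mol/L

0.1577 mol/L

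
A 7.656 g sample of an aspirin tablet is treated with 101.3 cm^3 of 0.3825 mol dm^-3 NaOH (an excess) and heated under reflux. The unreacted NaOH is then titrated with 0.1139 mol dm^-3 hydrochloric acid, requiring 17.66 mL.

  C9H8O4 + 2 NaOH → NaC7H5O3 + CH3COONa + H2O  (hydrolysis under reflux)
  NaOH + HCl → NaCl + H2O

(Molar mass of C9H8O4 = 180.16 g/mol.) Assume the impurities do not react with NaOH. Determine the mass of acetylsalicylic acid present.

n(NaOH) added = 0.1013 × 0.3825 = 0.03875 mol
n(HCl) used in back-titration = 0.01766 × 0.1139 = 2.011 × 10^-3 mol
n(NaOH) left over = 2.011 × 10^-3 mol (1:1 ratio)
n(NaOH) consumed by analyte = 0.03875 − 2.011 × 10^-3 = 0.03674 mol
From the 1:2 ratio, n(C9H8O4) = 1/2 × 0.03674 = 0.01837 mol
mass of C9H8O4 = 0.01837 × 180.16 = 3.309 g

3.309 g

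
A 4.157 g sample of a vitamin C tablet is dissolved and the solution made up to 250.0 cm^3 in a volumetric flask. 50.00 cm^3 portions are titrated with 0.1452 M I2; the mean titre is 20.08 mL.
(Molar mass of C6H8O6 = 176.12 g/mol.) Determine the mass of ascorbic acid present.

C6H8O6 + I2 → C6H6O6 + 2 HI
n(I2) per titration = 0.02008 × 0.1452 = 2.916 × 10^-3 mol
n(C6H8O6) in each aliquot = 2.916 × 10^-3 mol (1:1 ratio)
n(C6H8O6) in the whole flask = 2.916 × 10^-3 × 250.0/50.00 = 0.01458 mol
mass of C6H8O6 = 0.01458 × 176.12 = 2.567 g

2.567 g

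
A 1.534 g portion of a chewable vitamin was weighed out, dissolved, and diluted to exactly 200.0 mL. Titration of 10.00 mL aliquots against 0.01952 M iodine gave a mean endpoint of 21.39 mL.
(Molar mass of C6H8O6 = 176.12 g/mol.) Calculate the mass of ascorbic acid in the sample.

C6H8O6 + I2 → C6H6O6 + 2 HI
n(I2) per titration = 0.02139 × 0.01952 = 4.175 × 10^-4 mol
n(C6H8O6) in each aliquot = 4.175 × 10^-4 mol (1:1 ratio)
n(C6H8O6) in the whole flask = 4.175 × 10^-4 × 200.0/10.00 = 8.351 × 10^-3 mol
mass of C6H8O6 = 8.351 × 10^-3 × 176.12 = 1.471 g

1.471 g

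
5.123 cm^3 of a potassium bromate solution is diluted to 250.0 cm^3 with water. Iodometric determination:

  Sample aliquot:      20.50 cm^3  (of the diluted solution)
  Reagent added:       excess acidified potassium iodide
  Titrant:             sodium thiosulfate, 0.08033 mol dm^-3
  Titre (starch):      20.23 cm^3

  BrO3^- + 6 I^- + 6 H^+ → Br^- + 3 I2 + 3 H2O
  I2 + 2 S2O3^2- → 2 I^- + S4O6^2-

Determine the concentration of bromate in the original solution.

n(S2O3^2-) = 0.02023 × 0.08033 = 1.625 × 10^-3 mol
n(I2) = n(S2O3^2-)/2 = 8.125 × 10^-4 mol
From the 1:3 ratio, n(BrO3^-) in the aliquot = 1/3 × 8.125 × 10^-4 = 2.708 × 10^-4 mol
[BrO3^-]_dilute = 2.708 × 10^-4 / 0.02050 = 0.01321 mol/L
[BrO3^-]_original = 0.01321 × 250.0/5.123 = 0.6447 mol/L

0.6447 mol/L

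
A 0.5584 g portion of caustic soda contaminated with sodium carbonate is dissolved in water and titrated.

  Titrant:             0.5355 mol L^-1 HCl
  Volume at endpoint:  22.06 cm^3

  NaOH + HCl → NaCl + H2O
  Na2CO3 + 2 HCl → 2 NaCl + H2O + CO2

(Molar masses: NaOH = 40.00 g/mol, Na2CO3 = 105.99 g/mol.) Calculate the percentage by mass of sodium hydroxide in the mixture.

n(HCl) = 0.02206 × 0.5355 = 0.01181 mol
Let x = n(NaOH), y = n(Na2CO3).
Titrant: 1x + 2y = 0.01181;  mass: 40.00x + 105.99y = 0.5584
Solving, x = 5.205 × 10^-3 mol, y = 3.304 × 10^-3 mol
mass of NaOH = 5.205 × 10^-3 × 40.00 = 0.2082 g
% NaOH = 0.2082 / 0.5584 × 100 = 37.28 %

37.28 %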